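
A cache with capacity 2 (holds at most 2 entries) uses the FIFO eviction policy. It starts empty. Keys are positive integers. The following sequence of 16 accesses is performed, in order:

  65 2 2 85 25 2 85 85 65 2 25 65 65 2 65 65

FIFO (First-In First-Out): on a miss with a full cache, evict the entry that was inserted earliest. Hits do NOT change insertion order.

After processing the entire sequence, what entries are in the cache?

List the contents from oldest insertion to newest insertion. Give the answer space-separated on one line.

FIFO simulation (capacity=2):
  1. access 65: MISS. Cache (old->new): [65]
  2. access 2: MISS. Cache (old->new): [65 2]
  3. access 2: HIT. Cache (old->new): [65 2]
  4. access 85: MISS, evict 65. Cache (old->new): [2 85]
  5. access 25: MISS, evict 2. Cache (old->new): [85 25]
  6. access 2: MISS, evict 85. Cache (old->new): [25 2]
  7. access 85: MISS, evict 25. Cache (old->new): [2 85]
  8. access 85: HIT. Cache (old->new): [2 85]
  9. access 65: MISS, evict 2. Cache (old->new): [85 65]
  10. access 2: MISS, evict 85. Cache (old->new): [65 2]
  11. access 25: MISS, evict 65. Cache (old->new): [2 25]
  12. access 65: MISS, evict 2. Cache (old->new): [25 65]
  13. access 65: HIT. Cache (old->new): [25 65]
  14. access 2: MISS, evict 25. Cache (old->new): [65 2]
  15. access 65: HIT. Cache (old->new): [65 2]
  16. access 65: HIT. Cache (old->new): [65 2]
Total: 5 hits, 11 misses, 9 evictions

Answer: 65 2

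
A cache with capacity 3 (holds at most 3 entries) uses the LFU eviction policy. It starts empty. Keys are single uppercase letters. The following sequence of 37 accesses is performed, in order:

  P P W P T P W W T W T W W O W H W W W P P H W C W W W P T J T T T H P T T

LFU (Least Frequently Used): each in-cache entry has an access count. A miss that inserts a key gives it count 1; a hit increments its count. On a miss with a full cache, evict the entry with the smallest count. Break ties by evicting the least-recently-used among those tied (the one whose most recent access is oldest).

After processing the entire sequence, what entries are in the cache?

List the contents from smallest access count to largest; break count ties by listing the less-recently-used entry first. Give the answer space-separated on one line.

LFU simulation (capacity=3):
  1. access P: MISS. Cache: [P(c=1)]
  2. access P: HIT, count now 2. Cache: [P(c=2)]
  3. access W: MISS. Cache: [W(c=1) P(c=2)]
  4. access P: HIT, count now 3. Cache: [W(c=1) P(c=3)]
  5. access T: MISS. Cache: [W(c=1) T(c=1) P(c=3)]
  6. access P: HIT, count now 4. Cache: [W(c=1) T(c=1) P(c=4)]
  7. access W: HIT, count now 2. Cache: [T(c=1) W(c=2) P(c=4)]
  8. access W: HIT, count now 3. Cache: [T(c=1) W(c=3) P(c=4)]
  9. access T: HIT, count now 2. Cache: [T(c=2) W(c=3) P(c=4)]
  10. access W: HIT, count now 4. Cache: [T(c=2) P(c=4) W(c=4)]
  11. access T: HIT, count now 3. Cache: [T(c=3) P(c=4) W(c=4)]
  12. access W: HIT, count now 5. Cache: [T(c=3) P(c=4) W(c=5)]
  13. access W: HIT, count now 6. Cache: [T(c=3) P(c=4) W(c=6)]
  14. access O: MISS, evict T(c=3). Cache: [O(c=1) P(c=4) W(c=6)]
  15. access W: HIT, count now 7. Cache: [O(c=1) P(c=4) W(c=7)]
  16. access H: MISS, evict O(c=1). Cache: [H(c=1) P(c=4) W(c=7)]
  17. access W: HIT, count now 8. Cache: [H(c=1) P(c=4) W(c=8)]
  18. access W: HIT, count now 9. Cache: [H(c=1) P(c=4) W(c=9)]
  19. access W: HIT, count now 10. Cache: [H(c=1) P(c=4) W(c=10)]
  20. access P: HIT, count now 5. Cache: [H(c=1) P(c=5) W(c=10)]
  21. access P: HIT, count now 6. Cache: [H(c=1) P(c=6) W(c=10)]
  22. access H: HIT, count now 2. Cache: [H(c=2) P(c=6) W(c=10)]
  23. access W: HIT, count now 11. Cache: [H(c=2) P(c=6) W(c=11)]
  24. access C: MISS, evict H(c=2). Cache: [C(c=1) P(c=6) W(c=11)]
  25. access W: HIT, count now 12. Cache: [C(c=1) P(c=6) W(c=12)]
  26. access W: HIT, count now 13. Cache: [C(c=1) P(c=6) W(c=13)]
  27. access W: HIT, count now 14. Cache: [C(c=1) P(c=6) W(c=14)]
  28. access P: HIT, count now 7. Cache: [C(c=1) P(c=7) W(c=14)]
  29. access T: MISS, evict C(c=1). Cache: [T(c=1) P(c=7) W(c=14)]
  30. access J: MISS, evict T(c=1). Cache: [J(c=1) P(c=7) W(c=14)]
  31. access T: MISS, evict J(c=1). Cache: [T(c=1) P(c=7) W(c=14)]
  32. access T: HIT, count now 2. Cache: [T(c=2) P(c=7) W(c=14)]
  33. access T: HIT, count now 3. Cache: [T(c=3) P(c=7) W(c=14)]
  34. access H: MISS, evict T(c=3). Cache: [H(c=1) P(c=7) W(c=14)]
  35. access P: HIT, count now 8. Cache: [H(c=1) P(c=8) W(c=14)]
  36. access T: MISS, evict H(c=1). Cache: [T(c=1) P(c=8) W(c=14)]
  37. access T: HIT, count now 2. Cache: [T(c=2) P(c=8) W(c=14)]
Total: 26 hits, 11 misses, 8 evictions

Answer: T P W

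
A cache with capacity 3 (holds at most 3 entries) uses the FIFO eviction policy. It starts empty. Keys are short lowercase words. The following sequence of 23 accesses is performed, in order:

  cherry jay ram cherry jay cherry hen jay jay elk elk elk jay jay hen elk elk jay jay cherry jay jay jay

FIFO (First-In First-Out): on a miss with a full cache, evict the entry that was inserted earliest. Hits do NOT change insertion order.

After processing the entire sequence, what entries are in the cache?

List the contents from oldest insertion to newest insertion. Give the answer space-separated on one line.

Answer: elk jay cherry

Derivation:
FIFO simulation (capacity=3):
  1. access cherry: MISS. Cache (old->new): [cherry]
  2. access jay: MISS. Cache (old->new): [cherry jay]
  3. access ram: MISS. Cache (old->new): [cherry jay ram]
  4. access cherry: HIT. Cache (old->new): [cherry jay ram]
  5. access jay: HIT. Cache (old->new): [cherry jay ram]
  6. access cherry: HIT. Cache (old->new): [cherry jay ram]
  7. access hen: MISS, evict cherry. Cache (old->new): [jay ram hen]
  8. access jay: HIT. Cache (old->new): [jay ram hen]
  9. access jay: HIT. Cache (old->new): [jay ram hen]
  10. access elk: MISS, evict jay. Cache (old->new): [ram hen elk]
  11. access elk: HIT. Cache (old->new): [ram hen elk]
  12. access elk: HIT. Cache (old->new): [ram hen elk]
  13. access jay: MISS, evict ram. Cache (old->new): [hen elk jay]
  14. access jay: HIT. Cache (old->new): [hen elk jay]
  15. access hen: HIT. Cache (old->new): [hen elk jay]
  16. access elk: HIT. Cache (old->new): [hen elk jay]
  17. access elk: HIT. Cache (old->new): [hen elk jay]
  18. access jay: HIT. Cache (old->new): [hen elk jay]
  19. access jay: HIT. Cache (old->new): [hen elk jay]
  20. access cherry: MISS, evict hen. Cache (old->new): [elk jay cherry]
  21. access jay: HIT. Cache (old->new): [elk jay cherry]
  22. access jay: HIT. Cache (old->new): [elk jay cherry]
  23. access jay: HIT. Cache (old->new): [elk jay cherry]
Total: 16 hits, 7 misses, 4 evictions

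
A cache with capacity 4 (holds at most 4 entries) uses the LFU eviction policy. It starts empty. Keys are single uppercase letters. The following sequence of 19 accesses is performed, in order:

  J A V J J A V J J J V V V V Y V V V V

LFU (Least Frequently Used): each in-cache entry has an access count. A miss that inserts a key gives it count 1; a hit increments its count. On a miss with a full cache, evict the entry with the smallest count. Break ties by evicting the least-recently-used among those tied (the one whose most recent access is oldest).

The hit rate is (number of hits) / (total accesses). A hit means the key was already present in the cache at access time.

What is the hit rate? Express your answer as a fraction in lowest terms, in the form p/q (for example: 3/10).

Answer: 15/19

Derivation:
LFU simulation (capacity=4):
  1. access J: MISS. Cache: [J(c=1)]
  2. access A: MISS. Cache: [J(c=1) A(c=1)]
  3. access V: MISS. Cache: [J(c=1) A(c=1) V(c=1)]
  4. access J: HIT, count now 2. Cache: [A(c=1) V(c=1) J(c=2)]
  5. access J: HIT, count now 3. Cache: [A(c=1) V(c=1) J(c=3)]
  6. access A: HIT, count now 2. Cache: [V(c=1) A(c=2) J(c=3)]
  7. access V: HIT, count now 2. Cache: [A(c=2) V(c=2) J(c=3)]
  8. access J: HIT, count now 4. Cache: [A(c=2) V(c=2) J(c=4)]
  9. access J: HIT, count now 5. Cache: [A(c=2) V(c=2) J(c=5)]
  10. access J: HIT, count now 6. Cache: [A(c=2) V(c=2) J(c=6)]
  11. access V: HIT, count now 3. Cache: [A(c=2) V(c=3) J(c=6)]
  12. access V: HIT, count now 4. Cache: [A(c=2) V(c=4) J(c=6)]
  13. access V: HIT, count now 5. Cache: [A(c=2) V(c=5) J(c=6)]
  14. access V: HIT, count now 6. Cache: [A(c=2) J(c=6) V(c=6)]
  15. access Y: MISS. Cache: [Y(c=1) A(c=2) J(c=6) V(c=6)]
  16. access V: HIT, count now 7. Cache: [Y(c=1) A(c=2) J(c=6) V(c=7)]
  17. access V: HIT, count now 8. Cache: [Y(c=1) A(c=2) J(c=6) V(c=8)]
  18. access V: HIT, count now 9. Cache: [Y(c=1) A(c=2) J(c=6) V(c=9)]
  19. access V: HIT, count now 10. Cache: [Y(c=1) A(c=2) J(c=6) V(c=10)]
Total: 15 hits, 4 misses, 0 evictions

Hit rate = 15/19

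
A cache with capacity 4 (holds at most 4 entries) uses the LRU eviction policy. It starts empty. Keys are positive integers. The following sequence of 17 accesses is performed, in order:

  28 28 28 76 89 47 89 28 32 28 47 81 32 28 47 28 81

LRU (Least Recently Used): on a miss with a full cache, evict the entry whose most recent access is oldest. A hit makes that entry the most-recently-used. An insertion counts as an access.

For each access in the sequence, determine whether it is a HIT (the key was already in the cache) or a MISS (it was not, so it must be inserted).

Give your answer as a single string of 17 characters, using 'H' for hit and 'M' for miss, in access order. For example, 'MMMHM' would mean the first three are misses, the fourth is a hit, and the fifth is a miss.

LRU simulation (capacity=4):
  1. access 28: MISS. Cache (LRU->MRU): [28]
  2. access 28: HIT. Cache (LRU->MRU): [28]
  3. access 28: HIT. Cache (LRU->MRU): [28]
  4. access 76: MISS. Cache (LRU->MRU): [28 76]
  5. access 89: MISS. Cache (LRU->MRU): [28 76 89]
  6. access 47: MISS. Cache (LRU->MRU): [28 76 89 47]
  7. access 89: HIT. Cache (LRU->MRU): [28 76 47 89]
  8. access 28: HIT. Cache (LRU->MRU): [76 47 89 28]
  9. access 32: MISS, evict 76. Cache (LRU->MRU): [47 89 28 32]
  10. access 28: HIT. Cache (LRU->MRU): [47 89 32 28]
  11. access 47: HIT. Cache (LRU->MRU): [89 32 28 47]
  12. access 81: MISS, evict 89. Cache (LRU->MRU): [32 28 47 81]
  13. access 32: HIT. Cache (LRU->MRU): [28 47 81 32]
  14. access 28: HIT. Cache (LRU->MRU): [47 81 32 28]
  15. access 47: HIT. Cache (LRU->MRU): [81 32 28 47]
  16. access 28: HIT. Cache (LRU->MRU): [81 32 47 28]
  17. access 81: HIT. Cache (LRU->MRU): [32 47 28 81]
Total: 11 hits, 6 misses, 2 evictions

Answer: MHHMMMHHMHHMHHHHH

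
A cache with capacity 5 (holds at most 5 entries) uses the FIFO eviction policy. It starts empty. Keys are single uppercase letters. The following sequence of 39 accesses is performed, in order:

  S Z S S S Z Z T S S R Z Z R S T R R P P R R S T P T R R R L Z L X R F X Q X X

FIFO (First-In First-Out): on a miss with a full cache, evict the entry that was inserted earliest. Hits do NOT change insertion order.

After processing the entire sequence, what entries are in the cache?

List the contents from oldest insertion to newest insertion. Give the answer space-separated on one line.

Answer: P L X F Q

Derivation:
FIFO simulation (capacity=5):
  1. access S: MISS. Cache (old->new): [S]
  2. access Z: MISS. Cache (old->new): [S Z]
  3. access S: HIT. Cache (old->new): [S Z]
  4. access S: HIT. Cache (old->new): [S Z]
  5. access S: HIT. Cache (old->new): [S Z]
  6. access Z: HIT. Cache (old->new): [S Z]
  7. access Z: HIT. Cache (old->new): [S Z]
  8. access T: MISS. Cache (old->new): [S Z T]
  9. access S: HIT. Cache (old->new): [S Z T]
  10. access S: HIT. Cache (old->new): [S Z T]
  11. access R: MISS. Cache (old->new): [S Z T R]
  12. access Z: HIT. Cache (old->new): [S Z T R]
  13. access Z: HIT. Cache (old->new): [S Z T R]
  14. access R: HIT. Cache (old->new): [S Z T R]
  15. access S: HIT. Cache (old->new): [S Z T R]
  16. access T: HIT. Cache (old->new): [S Z T R]
  17. access R: HIT. Cache (old->new): [S Z T R]
  18. access R: HIT. Cache (old->new): [S Z T R]
  19. access P: MISS. Cache (old->new): [S Z T R P]
  20. access P: HIT. Cache (old->new): [S Z T R P]
  21. access R: HIT. Cache (old->new): [S Z T R P]
  22. access R: HIT. Cache (old->new): [S Z T R P]
  23. access S: HIT. Cache (old->new): [S Z T R P]
  24. access T: HIT. Cache (old->new): [S Z T R P]
  25. access P: HIT. Cache (old->new): [S Z T R P]
  26. access T: HIT. Cache (old->new): [S Z T R P]
  27. access R: HIT. Cache (old->new): [S Z T R P]
  28. access R: HIT. Cache (old->new): [S Z T R P]
  29. access R: HIT. Cache (old->new): [S Z T R P]
  30. access L: MISS, evict S. Cache (old->new): [Z T R P L]
  31. access Z: HIT. Cache (old->new): [Z T R P L]
  32. access L: HIT. Cache (old->new): [Z T R P L]
  33. access X: MISS, evict Z. Cache (old->new): [T R P L X]
  34. access R: HIT. Cache (old->new): [T R P L X]
  35. access F: MISS, evict T. Cache (old->new): [R P L X F]
  36. access X: HIT. Cache (old->new): [R P L X F]
  37. access Q: MISS, evict R. Cache (old->new): [P L X F Q]
  38. access X: HIT. Cache (old->new): [P L X F Q]
  39. access X: HIT. Cache (old->new): [P L X F Q]
Total: 30 hits, 9 misses, 4 evictions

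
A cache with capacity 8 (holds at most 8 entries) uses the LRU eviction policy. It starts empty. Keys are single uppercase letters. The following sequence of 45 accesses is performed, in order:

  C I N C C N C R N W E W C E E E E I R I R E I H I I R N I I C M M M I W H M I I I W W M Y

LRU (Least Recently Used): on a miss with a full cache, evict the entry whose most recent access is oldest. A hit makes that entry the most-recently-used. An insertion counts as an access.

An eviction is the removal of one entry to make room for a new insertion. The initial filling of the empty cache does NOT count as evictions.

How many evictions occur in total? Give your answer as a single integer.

Answer: 1

Derivation:
LRU simulation (capacity=8):
  1. access C: MISS. Cache (LRU->MRU): [C]
  2. access I: MISS. Cache (LRU->MRU): [C I]
  3. access N: MISS. Cache (LRU->MRU): [C I N]
  4. access C: HIT. Cache (LRU->MRU): [I N C]
  5. access C: HIT. Cache (LRU->MRU): [I N C]
  6. access N: HIT. Cache (LRU->MRU): [I C N]
  7. access C: HIT. Cache (LRU->MRU): [I N C]
  8. access R: MISS. Cache (LRU->MRU): [I N C R]
  9. access N: HIT. Cache (LRU->MRU): [I C R N]
  10. access W: MISS. Cache (LRU->MRU): [I C R N W]
  11. access E: MISS. Cache (LRU->MRU): [I C R N W E]
  12. access W: HIT. Cache (LRU->MRU): [I C R N E W]
  13. access C: HIT. Cache (LRU->MRU): [I R N E W C]
  14. access E: HIT. Cache (LRU->MRU): [I R N W C E]
  15. access E: HIT. Cache (LRU->MRU): [I R N W C E]
  16. access E: HIT. Cache (LRU->MRU): [I R N W C E]
  17. access E: HIT. Cache (LRU->MRU): [I R N W C E]
  18. access I: HIT. Cache (LRU->MRU): [R N W C E I]
  19. access R: HIT. Cache (LRU->MRU): [N W C E I R]
  20. access I: HIT. Cache (LRU->MRU): [N W C E R I]
  21. access R: HIT. Cache (LRU->MRU): [N W C E I R]
  22. access E: HIT. Cache (LRU->MRU): [N W C I R E]
  23. access I: HIT. Cache (LRU->MRU): [N W C R E I]
  24. access H: MISS. Cache (LRU->MRU): [N W C R E I H]
  25. access I: HIT. Cache (LRU->MRU): [N W C R E H I]
  26. access I: HIT. Cache (LRU->MRU): [N W C R E H I]
  27. access R: HIT. Cache (LRU->MRU): [N W C E H I R]
  28. access N: HIT. Cache (LRU->MRU): [W C E H I R N]
  29. access I: HIT. Cache (LRU->MRU): [W C E H R N I]
  30. access I: HIT. Cache (LRU->MRU): [W C E H R N I]
  31. access C: HIT. Cache (LRU->MRU): [W E H R N I C]
  32. access M: MISS. Cache (LRU->MRU): [W E H R N I C M]
  33. access M: HIT. Cache (LRU->MRU): [W E H R N I C M]
  34. access M: HIT. Cache (LRU->MRU): [W E H R N I C M]
  35. access I: HIT. Cache (LRU->MRU): [W E H R N C M I]
  36. access W: HIT. Cache (LRU->MRU): [E H R N C M I W]
  37. access H: HIT. Cache (LRU->MRU): [E R N C M I W H]
  38. access M: HIT. Cache (LRU->MRU): [E R N C I W H M]
  39. access I: HIT. Cache (LRU->MRU): [E R N C W H M I]
  40. access I: HIT. Cache (LRU->MRU): [E R N C W H M I]
  41. access I: HIT. Cache (LRU->MRU): [E R N C W H M I]
  42. access W: HIT. Cache (LRU->MRU): [E R N C H M I W]
  43. access W: HIT. Cache (LRU->MRU): [E R N C H M I W]
  44. access M: HIT. Cache (LRU->MRU): [E R N C H I W M]
  45. access Y: MISS, evict E. Cache (LRU->MRU): [R N C H I W M Y]
Total: 36 hits, 9 misses, 1 evictions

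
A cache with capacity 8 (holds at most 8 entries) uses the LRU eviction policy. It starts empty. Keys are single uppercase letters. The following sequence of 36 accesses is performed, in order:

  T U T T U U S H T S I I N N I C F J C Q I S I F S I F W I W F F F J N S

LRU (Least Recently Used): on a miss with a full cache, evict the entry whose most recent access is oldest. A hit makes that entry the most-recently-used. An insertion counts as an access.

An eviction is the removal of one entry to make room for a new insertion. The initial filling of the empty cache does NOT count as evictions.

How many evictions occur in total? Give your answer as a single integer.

LRU simulation (capacity=8):
  1. access T: MISS. Cache (LRU->MRU): [T]
  2. access U: MISS. Cache (LRU->MRU): [T U]
  3. access T: HIT. Cache (LRU->MRU): [U T]
  4. access T: HIT. Cache (LRU->MRU): [U T]
  5. access U: HIT. Cache (LRU->MRU): [T U]
  6. access U: HIT. Cache (LRU->MRU): [T U]
  7. access S: MISS. Cache (LRU->MRU): [T U S]
  8. access H: MISS. Cache (LRU->MRU): [T U S H]
  9. access T: HIT. Cache (LRU->MRU): [U S H T]
  10. access S: HIT. Cache (LRU->MRU): [U H T S]
  11. access I: MISS. Cache (LRU->MRU): [U H T S I]
  12. access I: HIT. Cache (LRU->MRU): [U H T S I]
  13. access N: MISS. Cache (LRU->MRU): [U H T S I N]
  14. access N: HIT. Cache (LRU->MRU): [U H T S I N]
  15. access I: HIT. Cache (LRU->MRU): [U H T S N I]
  16. access C: MISS. Cache (LRU->MRU): [U H T S N I C]
  17. access F: MISS. Cache (LRU->MRU): [U H T S N I C F]
  18. access J: MISS, evict U. Cache (LRU->MRU): [H T S N I C F J]
  19. access C: HIT. Cache (LRU->MRU): [H T S N I F J C]
  20. access Q: MISS, evict H. Cache (LRU->MRU): [T S N I F J C Q]
  21. access I: HIT. Cache (LRU->MRU): [T S N F J C Q I]
  22. access S: HIT. Cache (LRU->MRU): [T N F J C Q I S]
  23. access I: HIT. Cache (LRU->MRU): [T N F J C Q S I]
  24. access F: HIT. Cache (LRU->MRU): [T N J C Q S I F]
  25. access S: HIT. Cache (LRU->MRU): [T N J C Q I F S]
  26. access I: HIT. Cache (LRU->MRU): [T N J C Q F S I]
  27. access F: HIT. Cache (LRU->MRU): [T N J C Q S I F]
  28. access W: MISS, evict T. Cache (LRU->MRU): [N J C Q S I F W]
  29. access I: HIT. Cache (LRU->MRU): [N J C Q S F W I]
  30. access W: HIT. Cache (LRU->MRU): [N J C Q S F I W]
  31. access F: HIT. Cache (LRU->MRU): [N J C Q S I W F]
  32. access F: HIT. Cache (LRU->MRU): [N J C Q S I W F]
  33. access F: HIT. Cache (LRU->MRU): [N J C Q S I W F]
  34. access J: HIT. Cache (LRU->MRU): [N C Q S I W F J]
  35. access N: HIT. Cache (LRU->MRU): [C Q S I W F J N]
  36. access S: HIT. Cache (LRU->MRU): [C Q I W F J N S]
Total: 25 hits, 11 misses, 3 evictions

Answer: 3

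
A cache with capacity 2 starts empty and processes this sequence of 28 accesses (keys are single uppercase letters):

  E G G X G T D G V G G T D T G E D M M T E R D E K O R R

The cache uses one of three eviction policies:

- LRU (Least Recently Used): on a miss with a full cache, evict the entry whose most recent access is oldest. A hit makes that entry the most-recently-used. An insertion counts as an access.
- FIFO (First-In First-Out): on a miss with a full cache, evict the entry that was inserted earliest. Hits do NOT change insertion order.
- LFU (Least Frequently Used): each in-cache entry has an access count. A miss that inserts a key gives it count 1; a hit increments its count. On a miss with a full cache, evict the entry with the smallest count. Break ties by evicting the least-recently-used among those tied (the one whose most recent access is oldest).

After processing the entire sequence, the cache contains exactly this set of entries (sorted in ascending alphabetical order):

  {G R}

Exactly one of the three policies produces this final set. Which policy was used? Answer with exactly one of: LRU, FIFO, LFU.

Simulating under each policy and comparing final sets:
  LRU: final set = {O R} -> differs
  FIFO: final set = {O R} -> differs
  LFU: final set = {G R} -> MATCHES target
Only LFU produces the target set.

Answer: LFU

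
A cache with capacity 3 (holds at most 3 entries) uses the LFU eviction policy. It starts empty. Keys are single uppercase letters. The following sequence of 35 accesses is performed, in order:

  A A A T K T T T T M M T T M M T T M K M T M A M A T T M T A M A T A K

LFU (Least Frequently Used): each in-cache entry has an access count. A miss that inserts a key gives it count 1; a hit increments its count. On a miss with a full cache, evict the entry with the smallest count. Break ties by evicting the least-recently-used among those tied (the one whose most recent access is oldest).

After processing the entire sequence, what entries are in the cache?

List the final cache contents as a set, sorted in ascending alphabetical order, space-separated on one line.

LFU simulation (capacity=3):
  1. access A: MISS. Cache: [A(c=1)]
  2. access A: HIT, count now 2. Cache: [A(c=2)]
  3. access A: HIT, count now 3. Cache: [A(c=3)]
  4. access T: MISS. Cache: [T(c=1) A(c=3)]
  5. access K: MISS. Cache: [T(c=1) K(c=1) A(c=3)]
  6. access T: HIT, count now 2. Cache: [K(c=1) T(c=2) A(c=3)]
  7. access T: HIT, count now 3. Cache: [K(c=1) A(c=3) T(c=3)]
  8. access T: HIT, count now 4. Cache: [K(c=1) A(c=3) T(c=4)]
  9. access T: HIT, count now 5. Cache: [K(c=1) A(c=3) T(c=5)]
  10. access M: MISS, evict K(c=1). Cache: [M(c=1) A(c=3) T(c=5)]
  11. access M: HIT, count now 2. Cache: [M(c=2) A(c=3) T(c=5)]
  12. access T: HIT, count now 6. Cache: [M(c=2) A(c=3) T(c=6)]
  13. access T: HIT, count now 7. Cache: [M(c=2) A(c=3) T(c=7)]
  14. access M: HIT, count now 3. Cache: [A(c=3) M(c=3) T(c=7)]
  15. access M: HIT, count now 4. Cache: [A(c=3) M(c=4) T(c=7)]
  16. access T: HIT, count now 8. Cache: [A(c=3) M(c=4) T(c=8)]
  17. access T: HIT, count now 9. Cache: [A(c=3) M(c=4) T(c=9)]
  18. access M: HIT, count now 5. Cache: [A(c=3) M(c=5) T(c=9)]
  19. access K: MISS, evict A(c=3). Cache: [K(c=1) M(c=5) T(c=9)]
  20. access M: HIT, count now 6. Cache: [K(c=1) M(c=6) T(c=9)]
  21. access T: HIT, count now 10. Cache: [K(c=1) M(c=6) T(c=10)]
  22. access M: HIT, count now 7. Cache: [K(c=1) M(c=7) T(c=10)]
  23. access A: MISS, evict K(c=1). Cache: [A(c=1) M(c=7) T(c=10)]
  24. access M: HIT, count now 8. Cache: [A(c=1) M(c=8) T(c=10)]
  25. access A: HIT, count now 2. Cache: [A(c=2) M(c=8) T(c=10)]
  26. access T: HIT, count now 11. Cache: [A(c=2) M(c=8) T(c=11)]
  27. access T: HIT, count now 12. Cache: [A(c=2) M(c=8) T(c=12)]
  28. access M: HIT, count now 9. Cache: [A(c=2) M(c=9) T(c=12)]
  29. access T: HIT, count now 13. Cache: [A(c=2) M(c=9) T(c=13)]
  30. access A: HIT, count now 3. Cache: [A(c=3) M(c=9) T(c=13)]
  31. access M: HIT, count now 10. Cache: [A(c=3) M(c=10) T(c=13)]
  32. access A: HIT, count now 4. Cache: [A(c=4) M(c=10) T(c=13)]
  33. access T: HIT, count now 14. Cache: [A(c=4) M(c=10) T(c=14)]
  34. access A: HIT, count now 5. Cache: [A(c=5) M(c=10) T(c=14)]
  35. access K: MISS, evict A(c=5). Cache: [K(c=1) M(c=10) T(c=14)]
Total: 28 hits, 7 misses, 4 evictions

Answer: K M T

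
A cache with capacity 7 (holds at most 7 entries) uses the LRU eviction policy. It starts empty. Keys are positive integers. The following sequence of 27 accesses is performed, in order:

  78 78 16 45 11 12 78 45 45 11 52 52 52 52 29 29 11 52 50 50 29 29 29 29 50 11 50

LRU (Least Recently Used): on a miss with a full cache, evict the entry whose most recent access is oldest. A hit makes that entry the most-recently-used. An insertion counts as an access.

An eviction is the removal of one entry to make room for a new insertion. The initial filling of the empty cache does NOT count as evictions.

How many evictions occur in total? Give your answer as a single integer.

Answer: 1

Derivation:
LRU simulation (capacity=7):
  1. access 78: MISS. Cache (LRU->MRU): [78]
  2. access 78: HIT. Cache (LRU->MRU): [78]
  3. access 16: MISS. Cache (LRU->MRU): [78 16]
  4. access 45: MISS. Cache (LRU->MRU): [78 16 45]
  5. access 11: MISS. Cache (LRU->MRU): [78 16 45 11]
  6. access 12: MISS. Cache (LRU->MRU): [78 16 45 11 12]
  7. access 78: HIT. Cache (LRU->MRU): [16 45 11 12 78]
  8. access 45: HIT. Cache (LRU->MRU): [16 11 12 78 45]
  9. access 45: HIT. Cache (LRU->MRU): [16 11 12 78 45]
  10. access 11: HIT. Cache (LRU->MRU): [16 12 78 45 11]
  11. access 52: MISS. Cache (LRU->MRU): [16 12 78 45 11 52]
  12. access 52: HIT. Cache (LRU->MRU): [16 12 78 45 11 52]
  13. access 52: HIT. Cache (LRU->MRU): [16 12 78 45 11 52]
  14. access 52: HIT. Cache (LRU->MRU): [16 12 78 45 11 52]
  15. access 29: MISS. Cache (LRU->MRU): [16 12 78 45 11 52 29]
  16. access 29: HIT. Cache (LRU->MRU): [16 12 78 45 11 52 29]
  17. access 11: HIT. Cache (LRU->MRU): [16 12 78 45 52 29 11]
  18. access 52: HIT. Cache (LRU->MRU): [16 12 78 45 29 11 52]
  19. access 50: MISS, evict 16. Cache (LRU->MRU): [12 78 45 29 11 52 50]
  20. access 50: HIT. Cache (LRU->MRU): [12 78 45 29 11 52 50]
  21. access 29: HIT. Cache (LRU->MRU): [12 78 45 11 52 50 29]
  22. access 29: HIT. Cache (LRU->MRU): [12 78 45 11 52 50 29]
  23. access 29: HIT. Cache (LRU->MRU): [12 78 45 11 52 50 29]
  24. access 29: HIT. Cache (LRU->MRU): [12 78 45 11 52 50 29]
  25. access 50: HIT. Cache (LRU->MRU): [12 78 45 11 52 29 50]
  26. access 11: HIT. Cache (LRU->MRU): [12 78 45 52 29 50 11]
  27. access 50: HIT. Cache (LRU->MRU): [12 78 45 52 29 11 50]
Total: 19 hits, 8 misses, 1 evictions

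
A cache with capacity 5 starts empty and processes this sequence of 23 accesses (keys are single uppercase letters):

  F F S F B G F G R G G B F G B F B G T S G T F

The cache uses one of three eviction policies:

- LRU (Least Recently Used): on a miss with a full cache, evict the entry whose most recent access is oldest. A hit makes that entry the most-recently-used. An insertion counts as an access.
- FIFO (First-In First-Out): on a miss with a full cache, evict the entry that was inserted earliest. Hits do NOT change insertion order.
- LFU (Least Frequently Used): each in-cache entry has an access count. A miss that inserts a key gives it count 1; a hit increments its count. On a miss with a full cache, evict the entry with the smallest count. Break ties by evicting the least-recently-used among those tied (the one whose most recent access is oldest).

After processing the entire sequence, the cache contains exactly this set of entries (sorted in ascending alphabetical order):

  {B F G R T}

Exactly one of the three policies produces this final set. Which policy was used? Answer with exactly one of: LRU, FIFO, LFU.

Simulating under each policy and comparing final sets:
  LRU: final set = {B F G S T} -> differs
  FIFO: final set = {B F G R T} -> MATCHES target
  LFU: final set = {B F G S T} -> differs
Only FIFO produces the target set.

Answer: FIFO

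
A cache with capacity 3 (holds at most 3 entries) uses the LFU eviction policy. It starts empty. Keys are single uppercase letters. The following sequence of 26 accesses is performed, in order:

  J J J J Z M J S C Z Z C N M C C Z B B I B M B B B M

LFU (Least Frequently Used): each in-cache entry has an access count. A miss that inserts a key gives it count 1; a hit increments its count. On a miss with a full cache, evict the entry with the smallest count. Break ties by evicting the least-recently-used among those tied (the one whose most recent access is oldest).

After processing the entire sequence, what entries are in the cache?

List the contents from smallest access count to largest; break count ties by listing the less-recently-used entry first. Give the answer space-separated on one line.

Answer: M C J

Derivation:
LFU simulation (capacity=3):
  1. access J: MISS. Cache: [J(c=1)]
  2. access J: HIT, count now 2. Cache: [J(c=2)]
  3. access J: HIT, count now 3. Cache: [J(c=3)]
  4. access J: HIT, count now 4. Cache: [J(c=4)]
  5. access Z: MISS. Cache: [Z(c=1) J(c=4)]
  6. access M: MISS. Cache: [Z(c=1) M(c=1) J(c=4)]
  7. access J: HIT, count now 5. Cache: [Z(c=1) M(c=1) J(c=5)]
  8. access S: MISS, evict Z(c=1). Cache: [M(c=1) S(c=1) J(c=5)]
  9. access C: MISS, evict M(c=1). Cache: [S(c=1) C(c=1) J(c=5)]
  10. access Z: MISS, evict S(c=1). Cache: [C(c=1) Z(c=1) J(c=5)]
  11. access Z: HIT, count now 2. Cache: [C(c=1) Z(c=2) J(c=5)]
  12. access C: HIT, count now 2. Cache: [Z(c=2) C(c=2) J(c=5)]
  13. access N: MISS, evict Z(c=2). Cache: [N(c=1) C(c=2) J(c=5)]
  14. access M: MISS, evict N(c=1). Cache: [M(c=1) C(c=2) J(c=5)]
  15. access C: HIT, count now 3. Cache: [M(c=1) C(c=3) J(c=5)]
  16. access C: HIT, count now 4. Cache: [M(c=1) C(c=4) J(c=5)]
  17. access Z: MISS, evict M(c=1). Cache: [Z(c=1) C(c=4) J(c=5)]
  18. access B: MISS, evict Z(c=1). Cache: [B(c=1) C(c=4) J(c=5)]
  19. access B: HIT, count now 2. Cache: [B(c=2) C(c=4) J(c=5)]
  20. access I: MISS, evict B(c=2). Cache: [I(c=1) C(c=4) J(c=5)]
  21. access B: MISS, evict I(c=1). Cache: [B(c=1) C(c=4) J(c=5)]
  22. access M: MISS, evict B(c=1). Cache: [M(c=1) C(c=4) J(c=5)]
  23. access B: MISS, evict M(c=1). Cache: [B(c=1) C(c=4) J(c=5)]
  24. access B: HIT, count now 2. Cache: [B(c=2) C(c=4) J(c=5)]
  25. access B: HIT, count now 3. Cache: [B(c=3) C(c=4) J(c=5)]
  26. access M: MISS, evict B(c=3). Cache: [M(c=1) C(c=4) J(c=5)]
Total: 11 hits, 15 misses, 12 evictions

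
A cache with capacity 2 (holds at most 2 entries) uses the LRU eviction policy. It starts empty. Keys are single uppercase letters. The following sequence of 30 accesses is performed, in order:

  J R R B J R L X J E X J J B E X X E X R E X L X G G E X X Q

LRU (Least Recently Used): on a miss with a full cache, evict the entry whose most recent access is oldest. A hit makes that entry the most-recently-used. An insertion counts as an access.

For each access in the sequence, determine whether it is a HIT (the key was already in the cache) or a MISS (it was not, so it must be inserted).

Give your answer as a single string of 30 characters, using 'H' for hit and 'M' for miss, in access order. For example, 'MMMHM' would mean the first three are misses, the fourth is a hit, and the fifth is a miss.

Answer: MMHMMMMMMMMMHMMMHHHMMMMHMHMMHM

Derivation:
LRU simulation (capacity=2):
  1. access J: MISS. Cache (LRU->MRU): [J]
  2. access R: MISS. Cache (LRU->MRU): [J R]
  3. access R: HIT. Cache (LRU->MRU): [J R]
  4. access B: MISS, evict J. Cache (LRU->MRU): [R B]
  5. access J: MISS, evict R. Cache (LRU->MRU): [B J]
  6. access R: MISS, evict B. Cache (LRU->MRU): [J R]
  7. access L: MISS, evict J. Cache (LRU->MRU): [R L]
  8. access X: MISS, evict R. Cache (LRU->MRU): [L X]
  9. access J: MISS, evict L. Cache (LRU->MRU): [X J]
  10. access E: MISS, evict X. Cache (LRU->MRU): [J E]
  11. access X: MISS, evict J. Cache (LRU->MRU): [E X]
  12. access J: MISS, evict E. Cache (LRU->MRU): [X J]
  13. access J: HIT. Cache (LRU->MRU): [X J]
  14. access B: MISS, evict X. Cache (LRU->MRU): [J B]
  15. access E: MISS, evict J. Cache (LRU->MRU): [B E]
  16. access X: MISS, evict B. Cache (LRU->MRU): [E X]
  17. access X: HIT. Cache (LRU->MRU): [E X]
  18. access E: HIT. Cache (LRU->MRU): [X E]
  19. access X: HIT. Cache (LRU->MRU): [E X]
  20. access R: MISS, evict E. Cache (LRU->MRU): [X R]
  21. access E: MISS, evict X. Cache (LRU->MRU): [R E]
  22. access X: MISS, evict R. Cache (LRU->MRU): [E X]
  23. access L: MISS, evict E. Cache (LRU->MRU): [X L]
  24. access X: HIT. Cache (LRU->MRU): [L X]
  25. access G: MISS, evict L. Cache (LRU->MRU): [X G]
  26. access G: HIT. Cache (LRU->MRU): [X G]
  27. access E: MISS, evict X. Cache (LRU->MRU): [G E]
  28. access X: MISS, evict G. Cache (LRU->MRU): [E X]
  29. access X: HIT. Cache (LRU->MRU): [E X]
  30. access Q: MISS, evict E. Cache (LRU->MRU): [X Q]
Total: 8 hits, 22 misses, 20 evictions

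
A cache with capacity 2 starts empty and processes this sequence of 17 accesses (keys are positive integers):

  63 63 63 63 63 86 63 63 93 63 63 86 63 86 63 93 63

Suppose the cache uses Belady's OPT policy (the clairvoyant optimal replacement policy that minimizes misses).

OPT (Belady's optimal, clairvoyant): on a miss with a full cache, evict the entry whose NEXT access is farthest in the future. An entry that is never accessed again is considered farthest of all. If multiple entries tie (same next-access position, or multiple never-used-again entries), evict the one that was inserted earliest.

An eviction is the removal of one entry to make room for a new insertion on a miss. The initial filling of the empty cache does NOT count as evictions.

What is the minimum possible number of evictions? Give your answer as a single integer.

Answer: 3

Derivation:
OPT (Belady) simulation (capacity=2):
  1. access 63: MISS. Cache: [63]
  2. access 63: HIT. Next use of 63: step 3. Cache: [63]
  3. access 63: HIT. Next use of 63: step 4. Cache: [63]
  4. access 63: HIT. Next use of 63: step 5. Cache: [63]
  5. access 63: HIT. Next use of 63: step 7. Cache: [63]
  6. access 86: MISS. Cache: [63 86]
  7. access 63: HIT. Next use of 63: step 8. Cache: [63 86]
  8. access 63: HIT. Next use of 63: step 10. Cache: [63 86]
  9. access 93: MISS, evict 86 (next use: step 12). Cache: [63 93]
  10. access 63: HIT. Next use of 63: step 11. Cache: [63 93]
  11. access 63: HIT. Next use of 63: step 13. Cache: [63 93]
  12. access 86: MISS, evict 93 (next use: step 16). Cache: [63 86]
  13. access 63: HIT. Next use of 63: step 15. Cache: [63 86]
  14. access 86: HIT. Next use of 86: never. Cache: [63 86]
  15. access 63: HIT. Next use of 63: step 17. Cache: [63 86]
  16. access 93: MISS, evict 86 (next use: never). Cache: [63 93]
  17. access 63: HIT. Next use of 63: never. Cache: [63 93]
Total: 12 hits, 5 misses, 3 evictions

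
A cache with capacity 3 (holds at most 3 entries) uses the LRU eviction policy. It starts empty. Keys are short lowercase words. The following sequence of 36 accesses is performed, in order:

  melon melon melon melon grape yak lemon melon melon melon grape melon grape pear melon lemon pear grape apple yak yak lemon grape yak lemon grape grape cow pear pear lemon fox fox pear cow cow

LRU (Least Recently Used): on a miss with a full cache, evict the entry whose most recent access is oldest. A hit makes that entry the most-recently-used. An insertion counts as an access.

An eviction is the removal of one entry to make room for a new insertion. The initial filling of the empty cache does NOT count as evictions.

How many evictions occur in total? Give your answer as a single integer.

LRU simulation (capacity=3):
  1. access melon: MISS. Cache (LRU->MRU): [melon]
  2. access melon: HIT. Cache (LRU->MRU): [melon]
  3. access melon: HIT. Cache (LRU->MRU): [melon]
  4. access melon: HIT. Cache (LRU->MRU): [melon]
  5. access grape: MISS. Cache (LRU->MRU): [melon grape]
  6. access yak: MISS. Cache (LRU->MRU): [melon grape yak]
  7. access lemon: MISS, evict melon. Cache (LRU->MRU): [grape yak lemon]
  8. access melon: MISS, evict grape. Cache (LRU->MRU): [yak lemon melon]
  9. access melon: HIT. Cache (LRU->MRU): [yak lemon melon]
  10. access melon: HIT. Cache (LRU->MRU): [yak lemon melon]
  11. access grape: MISS, evict yak. Cache (LRU->MRU): [lemon melon grape]
  12. access melon: HIT. Cache (LRU->MRU): [lemon grape melon]
  13. access grape: HIT. Cache (LRU->MRU): [lemon melon grape]
  14. access pear: MISS, evict lemon. Cache (LRU->MRU): [melon grape pear]
  15. access melon: HIT. Cache (LRU->MRU): [grape pear melon]
  16. access lemon: MISS, evict grape. Cache (LRU->MRU): [pear melon lemon]
  17. access pear: HIT. Cache (LRU->MRU): [melon lemon pear]
  18. access grape: MISS, evict melon. Cache (LRU->MRU): [lemon pear grape]
  19. access apple: MISS, evict lemon. Cache (LRU->MRU): [pear grape apple]
  20. access yak: MISS, evict pear. Cache (LRU->MRU): [grape apple yak]
  21. access yak: HIT. Cache (LRU->MRU): [grape apple yak]
  22. access lemon: MISS, evict grape. Cache (LRU->MRU): [apple yak lemon]
  23. access grape: MISS, evict apple. Cache (LRU->MRU): [yak lemon grape]
  24. access yak: HIT. Cache (LRU->MRU): [lemon grape yak]
  25. access lemon: HIT. Cache (LRU->MRU): [grape yak lemon]
  26. access grape: HIT. Cache (LRU->MRU): [yak lemon grape]
  27. access grape: HIT. Cache (LRU->MRU): [yak lemon grape]
  28. access cow: MISS, evict yak. Cache (LRU->MRU): [lemon grape cow]
  29. access pear: MISS, evict lemon. Cache (LRU->MRU): [grape cow pear]
  30. access pear: HIT. Cache (LRU->MRU): [grape cow pear]
  31. access lemon: MISS, evict grape. Cache (LRU->MRU): [cow pear lemon]
  32. access fox: MISS, evict cow. Cache (LRU->MRU): [pear lemon fox]
  33. access fox: HIT. Cache (LRU->MRU): [pear lemon fox]
  34. access pear: HIT. Cache (LRU->MRU): [lemon fox pear]
  35. access cow: MISS, evict lemon. Cache (LRU->MRU): [fox pear cow]
  36. access cow: HIT. Cache (LRU->MRU): [fox pear cow]
Total: 18 hits, 18 misses, 15 evictions

Answer: 15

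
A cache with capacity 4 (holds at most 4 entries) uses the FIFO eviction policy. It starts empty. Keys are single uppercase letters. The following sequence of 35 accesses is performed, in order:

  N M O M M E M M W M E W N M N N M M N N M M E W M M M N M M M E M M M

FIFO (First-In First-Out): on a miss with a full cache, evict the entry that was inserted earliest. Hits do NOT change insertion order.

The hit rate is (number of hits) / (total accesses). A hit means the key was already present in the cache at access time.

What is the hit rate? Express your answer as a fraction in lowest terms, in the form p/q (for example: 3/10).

FIFO simulation (capacity=4):
  1. access N: MISS. Cache (old->new): [N]
  2. access M: MISS. Cache (old->new): [N M]
  3. access O: MISS. Cache (old->new): [N M O]
  4. access M: HIT. Cache (old->new): [N M O]
  5. access M: HIT. Cache (old->new): [N M O]
  6. access E: MISS. Cache (old->new): [N M O E]
  7. access M: HIT. Cache (old->new): [N M O E]
  8. access M: HIT. Cache (old->new): [N M O E]
  9. access W: MISS, evict N. Cache (old->new): [M O E W]
  10. access M: HIT. Cache (old->new): [M O E W]
  11. access E: HIT. Cache (old->new): [M O E W]
  12. access W: HIT. Cache (old->new): [M O E W]
  13. access N: MISS, evict M. Cache (old->new): [O E W N]
  14. access M: MISS, evict O. Cache (old->new): [E W N M]
  15. access N: HIT. Cache (old->new): [E W N M]
  16. access N: HIT. Cache (old->new): [E W N M]
  17. access M: HIT. Cache (old->new): [E W N M]
  18. access M: HIT. Cache (old->new): [E W N M]
  19. access N: HIT. Cache (old->new): [E W N M]
  20. access N: HIT. Cache (old->new): [E W N M]
  21. access M: HIT. Cache (old->new): [E W N M]
  22. access M: HIT. Cache (old->new): [E W N M]
  23. access E: HIT. Cache (old->new): [E W N M]
  24. access W: HIT. Cache (old->new): [E W N M]
  25. access M: HIT. Cache (old->new): [E W N M]
  26. access M: HIT. Cache (old->new): [E W N M]
  27. access M: HIT. Cache (old->new): [E W N M]
  28. access N: HIT. Cache (old->new): [E W N M]
  29. access M: HIT. Cache (old->new): [E W N M]
  30. access M: HIT. Cache (old->new): [E W N M]
  31. access M: HIT. Cache (old->new): [E W N M]
  32. access E: HIT. Cache (old->new): [E W N M]
  33. access M: HIT. Cache (old->new): [E W N M]
  34. access M: HIT. Cache (old->new): [E W N M]
  35. access M: HIT. Cache (old->new): [E W N M]
Total: 28 hits, 7 misses, 3 evictions

Hit rate = 28/35 = 4/5

Answer: 4/5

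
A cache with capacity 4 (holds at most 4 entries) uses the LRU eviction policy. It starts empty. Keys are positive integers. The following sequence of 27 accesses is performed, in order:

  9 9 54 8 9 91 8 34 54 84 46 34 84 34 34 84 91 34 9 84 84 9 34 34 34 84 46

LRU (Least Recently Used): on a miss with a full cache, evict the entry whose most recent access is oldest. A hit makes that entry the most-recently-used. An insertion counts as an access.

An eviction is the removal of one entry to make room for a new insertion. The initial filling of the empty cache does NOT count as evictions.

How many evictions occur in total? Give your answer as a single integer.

LRU simulation (capacity=4):
  1. access 9: MISS. Cache (LRU->MRU): [9]
  2. access 9: HIT. Cache (LRU->MRU): [9]
  3. access 54: MISS. Cache (LRU->MRU): [9 54]
  4. access 8: MISS. Cache (LRU->MRU): [9 54 8]
  5. access 9: HIT. Cache (LRU->MRU): [54 8 9]
  6. access 91: MISS. Cache (LRU->MRU): [54 8 9 91]
  7. access 8: HIT. Cache (LRU->MRU): [54 9 91 8]
  8. access 34: MISS, evict 54. Cache (LRU->MRU): [9 91 8 34]
  9. access 54: MISS, evict 9. Cache (LRU->MRU): [91 8 34 54]
  10. access 84: MISS, evict 91. Cache (LRU->MRU): [8 34 54 84]
  11. access 46: MISS, evict 8. Cache (LRU->MRU): [34 54 84 46]
  12. access 34: HIT. Cache (LRU->MRU): [54 84 46 34]
  13. access 84: HIT. Cache (LRU->MRU): [54 46 34 84]
  14. access 34: HIT. Cache (LRU->MRU): [54 46 84 34]
  15. access 34: HIT. Cache (LRU->MRU): [54 46 84 34]
  16. access 84: HIT. Cache (LRU->MRU): [54 46 34 84]
  17. access 91: MISS, evict 54. Cache (LRU->MRU): [46 34 84 91]
  18. access 34: HIT. Cache (LRU->MRU): [46 84 91 34]
  19. access 9: MISS, evict 46. Cache (LRU->MRU): [84 91 34 9]
  20. access 84: HIT. Cache (LRU->MRU): [91 34 9 84]
  21. access 84: HIT. Cache (LRU->MRU): [91 34 9 84]
  22. access 9: HIT. Cache (LRU->MRU): [91 34 84 9]
  23. access 34: HIT. Cache (LRU->MRU): [91 84 9 34]
  24. access 34: HIT. Cache (LRU->MRU): [91 84 9 34]
  25. access 34: HIT. Cache (LRU->MRU): [91 84 9 34]
  26. access 84: HIT. Cache (LRU->MRU): [91 9 34 84]
  27. access 46: MISS, evict 91. Cache (LRU->MRU): [9 34 84 46]
Total: 16 hits, 11 misses, 7 evictions

Answer: 7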